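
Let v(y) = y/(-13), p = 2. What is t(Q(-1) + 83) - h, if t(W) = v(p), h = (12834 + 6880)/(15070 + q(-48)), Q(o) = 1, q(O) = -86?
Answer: -143125/97396 ≈ -1.4695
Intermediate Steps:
h = 9857/7492 (h = (12834 + 6880)/(15070 - 86) = 19714/14984 = 19714*(1/14984) = 9857/7492 ≈ 1.3157)
v(y) = -y/13 (v(y) = y*(-1/13) = -y/13)
t(W) = -2/13 (t(W) = -1/13*2 = -2/13)
t(Q(-1) + 83) - h = -2/13 - 1*9857/7492 = -2/13 - 9857/7492 = -143125/97396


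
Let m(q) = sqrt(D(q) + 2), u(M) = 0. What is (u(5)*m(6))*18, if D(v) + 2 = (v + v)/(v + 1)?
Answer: 0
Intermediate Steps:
D(v) = -2 + 2*v/(1 + v) (D(v) = -2 + (v + v)/(v + 1) = -2 + (2*v)/(1 + v) = -2 + 2*v/(1 + v))
m(q) = sqrt(2 - 2/(1 + q)) (m(q) = sqrt(-2/(1 + q) + 2) = sqrt(2 - 2/(1 + q)))
(u(5)*m(6))*18 = (0*(sqrt(2)*sqrt(6/(1 + 6))))*18 = (0*(sqrt(2)*sqrt(6/7)))*18 = (0*(sqrt(2)*(sqrt(42)/7)))*18 = (0*(2*sqrt(21)/7))*18 = 0*18 = 0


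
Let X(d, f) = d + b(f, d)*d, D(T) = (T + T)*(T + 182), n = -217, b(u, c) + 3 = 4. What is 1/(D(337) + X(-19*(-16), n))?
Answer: 1/350414 ≈ 2.8538e-6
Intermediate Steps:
b(u, c) = 1 (b(u, c) = -3 + 4 = 1)
D(T) = 2*T*(182 + T) (D(T) = (2*T)*(182 + T) = 2*T*(182 + T))
X(d, f) = 2*d (X(d, f) = d + 1*d = d + d = 2*d)
1/(D(337) + X(-19*(-16), n)) = 1/(2*337*(182 + 337) + 2*(-19*(-16))) = 1/(2*337*519 + 2*304) = 1/(349806 + 608) = 1/350414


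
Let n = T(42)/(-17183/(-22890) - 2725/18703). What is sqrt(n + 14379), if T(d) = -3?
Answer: sqrt(964213133561964618189)/258998399 ≈ 119.89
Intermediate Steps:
n = -1284335010/258998399 (n = -3/(-17183/(-22890) - 2725/18703) = -3/(-17183*(-1/22890) - 2725*1/18703) = -3/(17183/22890 - 2725/18703) = -3/258998399/428111670 = -3*428111670/258998399 = -1284335010/258998399 ≈ -4.9589)
sqrt(n + 14379) = sqrt(-1284335010/258998399 + 14379) = sqrt(3722853644211/258998399) = sqrt(964213133561964618189)/258998399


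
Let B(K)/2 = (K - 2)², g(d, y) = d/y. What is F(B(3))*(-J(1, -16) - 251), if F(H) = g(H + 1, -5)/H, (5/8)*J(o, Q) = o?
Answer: 3789/50 ≈ 75.780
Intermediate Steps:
J(o, Q) = 8*o/5
B(K) = 2*(-2 + K)² (B(K) = 2*(K - 2)² = 2*(-2 + K)²)
F(H) = (-⅕ - H/5)/H (F(H) = ((H + 1)/(-5))/H = ((1 + H)*(-⅕))/H = (-⅕ - H/5)/H)
F(B(3))*(-J(1, -16) - 251) = ((-1 - 2*(-2 + 3)²)/(5*((2*(-2 + 3)²))))*(-8/5 - 251) = ((-1 - 2*1²)/(5*((2*1²))))*(-1*8/5 - 251) = ((-1 - 2)/(5*((2*1))))*(-8/5 - 251) = ((⅕)*(-1 - 1*2)/2)*(-1263/5) = ((⅕)*(½)*(-1 - 2))*(-1263/5) = ((⅕)*(½)*(-3))*(-1263/5) = -3/10*(-1263/5) = 3789/50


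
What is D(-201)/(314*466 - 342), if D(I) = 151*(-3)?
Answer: -453/145982 ≈ -0.0031031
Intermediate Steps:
D(I) = -453
D(-201)/(314*466 - 342) = -453/(314*466 - 342) = -453/(146324 - 342) = -453/145982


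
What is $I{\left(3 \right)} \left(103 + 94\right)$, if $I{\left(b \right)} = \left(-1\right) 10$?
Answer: $-1970$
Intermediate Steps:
$I{\left(b \right)} = -10$
$I{\left(3 \right)} \left(103 + 94\right) = - 10 \left(103 + 94\right) = \left(-10\right) 197 = -1970$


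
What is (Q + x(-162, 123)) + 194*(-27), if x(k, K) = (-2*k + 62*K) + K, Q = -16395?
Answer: -13560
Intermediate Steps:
x(k, K) = -2*k + 63*K
(Q + x(-162, 123)) + 194*(-27) = (-16395 + (-2*(-162) + 63*123)) + 194*(-27) = (-16395 + (324 + 7749)) - 5238 = (-16395 + 8073) - 5238 = -8322 - 5238 = -13560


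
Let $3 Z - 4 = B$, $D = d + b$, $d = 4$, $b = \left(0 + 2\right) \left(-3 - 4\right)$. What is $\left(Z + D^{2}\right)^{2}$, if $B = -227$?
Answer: $\frac{5929}{9} \approx 658.78$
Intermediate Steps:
$b = -14$ ($b = 2 \left(-7\right) = -14$)
$D = -10$ ($D = 4 - 14 = -10$)
$Z = - \frac{223}{3}$ ($Z = \frac{4}{3} + \frac{1}{3} \left(-227\right) = \frac{4}{3} - \frac{227}{3} = - \frac{223}{3} \approx -74.333$)
$\left(Z + D^{2}\right)^{2} = \left(- \frac{223}{3} + \left(-10\right)^{2}\right)^{2} = \left(- \frac{223}{3} + 100\right)^{2} = \left(\frac{77}{3}\right)^{2} = \frac{5929}{9}$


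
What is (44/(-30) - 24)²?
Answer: 145924/225 ≈ 648.55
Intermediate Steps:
(44/(-30) - 24)² = (44*(-1/30) - 24)² = (-22/15 - 24)² = (-382/15)² = 145924/225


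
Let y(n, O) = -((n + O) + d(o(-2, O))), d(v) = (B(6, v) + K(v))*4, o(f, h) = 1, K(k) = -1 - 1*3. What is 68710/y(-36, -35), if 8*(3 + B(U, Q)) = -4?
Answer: 68710/101 ≈ 680.30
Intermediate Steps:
B(U, Q) = -7/2 (B(U, Q) = -3 + (⅛)*(-4) = -3 - ½ = -7/2)
K(k) = -4 (K(k) = -1 - 3 = -4)
d(v) = -30 (d(v) = (-7/2 - 4)*4 = -15/2*4 = -30)
y(n, O) = 30 - O - n (y(n, O) = -((n + O) - 30) = -((O + n) - 30) = -(-30 + O + n) = 30 - O - n)
68710/y(-36, -35) = 68710/(30 - 1*(-35) - 1*(-36)) = 68710/(30 + 35 + 36) = 68710/101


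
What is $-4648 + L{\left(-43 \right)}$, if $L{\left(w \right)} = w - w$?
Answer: $-4648$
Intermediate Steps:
$L{\left(w \right)} = 0$
$-4648 + L{\left(-43 \right)} = -4648 + 0 = -4648$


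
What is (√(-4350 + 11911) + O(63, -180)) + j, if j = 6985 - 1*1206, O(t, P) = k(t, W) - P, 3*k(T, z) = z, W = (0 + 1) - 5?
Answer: 17873/3 + √7561 ≈ 6044.6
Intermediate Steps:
W = -4 (W = 1 - 5 = -4)
k(T, z) = z/3
O(t, P) = -4/3 - P (O(t, P) = (⅓)*(-4) - P = -4/3 - P)
j = 5779 (j = 6985 - 1206 = 5779)
(√(-4350 + 11911) + O(63, -180)) + j = (√(-4350 + 11911) + (-4/3 - 1*(-180))) + 5779 = (√7561 + (-4/3 + 180)) + 5779 = (√7561 + 536/3) + 5779 = (536/3 + √7561) + 5779 = 17873/3 + √7561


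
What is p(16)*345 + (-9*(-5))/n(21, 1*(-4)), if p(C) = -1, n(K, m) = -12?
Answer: -1395/4 ≈ -348.75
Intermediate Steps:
p(16)*345 + (-9*(-5))/n(21, 1*(-4)) = -1*345 - 9*(-5)/(-12) = -345 + 45*(-1/12) = -345 - 15/4 = -1395/4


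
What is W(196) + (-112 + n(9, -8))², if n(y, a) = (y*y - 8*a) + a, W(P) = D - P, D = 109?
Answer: 538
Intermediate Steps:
W(P) = 109 - P
n(y, a) = y² - 7*a (n(y, a) = (y² - 8*a) + a = y² - 7*a)
W(196) + (-112 + n(9, -8))² = (109 - 1*196) + (-112 + (9² - 7*(-8)))² = (109 - 196) + (-112 + (81 + 56))² = -87 + (-112 + 137)² = -87 + 25² = -87 + 625 = 538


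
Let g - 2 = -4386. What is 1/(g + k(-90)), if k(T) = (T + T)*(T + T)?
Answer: 1/28016 ≈ 3.5694e-5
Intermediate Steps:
k(T) = 4*T**2 (k(T) = (2*T)*(2*T) = 4*T**2)
g = -4384 (g = 2 - 4386 = -4384)
1/(g + k(-90)) = 1/(-4384 + 4*(-90)**2) = 1/(-4384 + 4*8100) = 1/(-4384 + 32400) = 1/28016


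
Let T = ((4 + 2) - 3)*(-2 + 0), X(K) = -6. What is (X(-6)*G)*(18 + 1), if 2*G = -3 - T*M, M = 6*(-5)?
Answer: 10431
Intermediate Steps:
M = -30
T = -6 (T = (6 - 3)*(-2) = 3*(-2) = -6)
G = -183/2 (G = (-3 - (-6)*(-30))/2 = (-3 - 1*180)/2 = (-3 - 180)/2 = (½)*(-183) = -183/2 ≈ -91.500)
(X(-6)*G)*(18 + 1) = (-6*(-183/2))*(18 + 1) = 549*19 = 10431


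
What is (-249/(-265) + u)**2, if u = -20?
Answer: 25512601/70225 ≈ 363.30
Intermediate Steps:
(-249/(-265) + u)**2 = (-249/(-265) - 20)**2 = (-249*(-1/265) - 20)**2 = (249/265 - 20)**2 = (-5051/265)**2 = 25512601/70225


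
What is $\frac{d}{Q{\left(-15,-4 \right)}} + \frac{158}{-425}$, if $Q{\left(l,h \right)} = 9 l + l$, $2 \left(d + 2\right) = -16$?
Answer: $- \frac{389}{1275} \approx -0.3051$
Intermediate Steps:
$d = -10$ ($d = -2 + \frac{1}{2} \left(-16\right) = -2 - 8 = -10$)
$Q{\left(l,h \right)} = 10 l$
$\frac{d}{Q{\left(-15,-4 \right)}} + \frac{158}{-425} = - \frac{10}{10 \left(-15\right)} + \frac{158}{-425} = - \frac{10}{-150} + 158 \left(- \frac{1}{425}\right) = \left(-10\right) \left(- \frac{1}{150}\right) - \frac{158}{425} = \frac{1}{15} - \frac{158}{425} = - \frac{389}{1275}$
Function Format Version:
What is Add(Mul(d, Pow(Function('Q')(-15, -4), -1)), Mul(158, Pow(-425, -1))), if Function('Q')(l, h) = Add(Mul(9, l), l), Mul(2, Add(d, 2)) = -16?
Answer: Rational(-389, 1275) ≈ -0.30510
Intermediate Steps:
d = -10 (d = Add(-2, Mul(Rational(1, 2), -16)) = Add(-2, -8) = -10)
Function('Q')(l, h) = Mul(10, l)
Add(Mul(d, Pow(Function('Q')(-15, -4), -1)), Mul(158, Pow(-425, -1))) = Add(Mul(-10, Pow(Mul(10, -15), -1)), Mul(158, Pow(-425, -1))) = Add(Mul(-10, Pow(-150, -1)), Mul(158, Rational(-1, 425))) = Add(Mul(-10, Rational(-1, 150)), Rational(-158, 425)) = Add(Rational(1, 15), Rational(-158, 425)) = Rational(-389, 1275)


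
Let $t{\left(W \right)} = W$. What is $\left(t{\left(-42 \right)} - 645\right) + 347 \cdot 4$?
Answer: $701$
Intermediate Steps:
$\left(t{\left(-42 \right)} - 645\right) + 347 \cdot 4 = \left(-42 - 645\right) + 347 \cdot 4 = -687 + 1388 = 701$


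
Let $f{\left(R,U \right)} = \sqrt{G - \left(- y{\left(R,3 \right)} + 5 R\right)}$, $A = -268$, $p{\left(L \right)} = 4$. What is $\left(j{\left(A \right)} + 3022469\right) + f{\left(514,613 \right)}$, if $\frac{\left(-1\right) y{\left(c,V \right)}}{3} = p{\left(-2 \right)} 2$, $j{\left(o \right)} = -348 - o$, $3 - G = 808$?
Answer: $3022389 + i \sqrt{3399} \approx 3.0224 \cdot 10^{6} + 58.301 i$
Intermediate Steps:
$G = -805$ ($G = 3 - 808 = -805$)
$y{\left(c,V \right)} = -24$ ($y{\left(c,V \right)} = - 3 \cdot 4 \cdot 2 = \left(-3\right) 8 = -24$)
$f{\left(R,U \right)} = \sqrt{-829 - 5 R}$ ($f{\left(R,U \right)} = \sqrt{-805 - \left(24 + 5 R\right)} = \sqrt{-829 - 5 R}$)
$\left(j{\left(A \right)} + 3022469\right) + f{\left(514,613 \right)} = \left(\left(-348 - -268\right) + 3022469\right) + \sqrt{-829 - 2570} = \left(\left(-348 + 268\right) + 3022469\right) + \sqrt{-829 - 2570} = \left(-80 + 3022469\right) + \sqrt{-3399} = 3022389 + i \sqrt{3399}$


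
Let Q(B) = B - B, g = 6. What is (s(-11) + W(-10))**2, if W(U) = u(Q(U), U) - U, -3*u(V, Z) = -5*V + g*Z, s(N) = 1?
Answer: 961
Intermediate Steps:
Q(B) = 0
u(V, Z) = -2*Z + 5*V/3 (u(V, Z) = -(-5*V + 6*Z)/3 = -2*Z + 5*V/3)
W(U) = -3*U (W(U) = (-2*U + (5/3)*0) - U = (-2*U + 0) - U = -2*U - U = -3*U)
(s(-11) + W(-10))**2 = (1 - 3*(-10))**2 = (1 + 30)**2 = 31**2 = 961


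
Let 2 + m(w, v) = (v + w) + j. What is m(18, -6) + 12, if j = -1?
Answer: 21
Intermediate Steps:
m(w, v) = -3 + v + w (m(w, v) = -2 + ((v + w) - 1) = -2 + (-1 + v + w) = -3 + v + w)
m(18, -6) + 12 = (-3 - 6 + 18) + 12 = 9 + 12 = 21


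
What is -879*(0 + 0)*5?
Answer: 0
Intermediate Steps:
-879*(0 + 0)*5 = -0*5 = -879*0 = 0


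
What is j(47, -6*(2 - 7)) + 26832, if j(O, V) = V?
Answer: 26862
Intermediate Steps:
j(47, -6*(2 - 7)) + 26832 = -6*(2 - 7) + 26832 = -6*(-5) + 26832 = 30 + 26832 = 26862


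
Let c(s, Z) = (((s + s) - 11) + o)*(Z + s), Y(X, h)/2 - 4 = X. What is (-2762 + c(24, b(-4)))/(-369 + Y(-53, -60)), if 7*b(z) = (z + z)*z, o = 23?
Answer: 7334/3269 ≈ 2.2435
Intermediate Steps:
Y(X, h) = 8 + 2*X
b(z) = 2*z²/7 (b(z) = ((z + z)*z)/7 = ((2*z)*z)/7 = (2*z²)/7 = 2*z²/7)
c(s, Z) = (12 + 2*s)*(Z + s) (c(s, Z) = (((s + s) - 11) + 23)*(Z + s) = ((2*s - 11) + 23)*(Z + s) = ((-11 + 2*s) + 23)*(Z + s) = (12 + 2*s)*(Z + s))
(-2762 + c(24, b(-4)))/(-369 + Y(-53, -60)) = (-2762 + (2*24² + 12*((2/7)*(-4)²) + 12*24 + 2*((2/7)*(-4)²)*24))/(-369 + (8 + 2*(-53))) = (-2762 + (2*576 + 12*((2/7)*16) + 288 + 2*((2/7)*16)*24))/(-369 + (8 - 106)) = (-2762 + (1152 + 12*(32/7) + 288 + 2*(32/7)*24))/(-369 - 98) = (-2762 + (1152 + 384/7 + 288 + 1536/7))/(-467) = (-2762 + 12000/7)*(-1/467) = -7334/7*(-1/467) = 7334/3269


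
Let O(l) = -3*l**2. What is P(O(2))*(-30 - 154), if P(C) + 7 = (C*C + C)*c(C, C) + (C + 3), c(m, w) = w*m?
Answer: -3494528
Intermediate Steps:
c(m, w) = m*w
P(C) = -4 + C + C**2*(C + C**2) (P(C) = -7 + ((C*C + C)*(C*C) + (C + 3)) = -7 + ((C**2 + C)*C**2 + (3 + C)) = -7 + ((C + C**2)*C**2 + (3 + C)) = -7 + (C**2*(C + C**2) + (3 + C)) = -7 + (3 + C + C**2*(C + C**2)) = -4 + C + C**2*(C + C**2))
P(O(2))*(-30 - 154) = (-4 - 3*2**2 + (-3*2**2)**3 + (-3*2**2)**4)*(-30 - 154) = (-4 - 3*4 + (-3*4)**3 + (-3*4)**4)*(-184) = (-4 - 12 + (-12)**3 + (-12)**4)*(-184) = (-4 - 12 - 1728 + 20736)*(-184) = 18992*(-184) = -3494528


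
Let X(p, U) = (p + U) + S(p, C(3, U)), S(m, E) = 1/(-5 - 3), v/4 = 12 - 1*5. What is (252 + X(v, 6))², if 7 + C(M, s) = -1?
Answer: 5230369/64 ≈ 81725.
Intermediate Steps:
C(M, s) = -8 (C(M, s) = -7 - 1 = -8)
v = 28 (v = 4*(12 - 1*5) = 4*(12 - 5) = 4*7 = 28)
S(m, E) = -⅛ (S(m, E) = 1/(-8) = -⅛)
X(p, U) = -⅛ + U + p (X(p, U) = (p + U) - ⅛ = (U + p) - ⅛ = -⅛ + U + p)
(252 + X(v, 6))² = (252 + (-⅛ + 6 + 28))² = (252 + 271/8)² = (2287/8)² = 5230369/64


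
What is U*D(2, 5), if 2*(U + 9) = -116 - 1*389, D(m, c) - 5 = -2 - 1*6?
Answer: 1569/2 ≈ 784.50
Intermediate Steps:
D(m, c) = -3 (D(m, c) = 5 + (-2 - 1*6) = 5 + (-2 - 6) = 5 - 8 = -3)
U = -523/2 (U = -9 + (-116 - 1*389)/2 = -9 + (-116 - 389)/2 = -9 + (1/2)*(-505) = -9 - 505/2 = -523/2 ≈ -261.50)
U*D(2, 5) = -523/2*(-3) = 1569/2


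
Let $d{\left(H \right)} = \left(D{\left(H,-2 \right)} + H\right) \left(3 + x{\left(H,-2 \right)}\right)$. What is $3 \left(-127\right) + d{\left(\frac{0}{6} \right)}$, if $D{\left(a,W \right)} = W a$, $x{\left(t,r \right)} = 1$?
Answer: $-381$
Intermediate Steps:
$d{\left(H \right)} = - 4 H$ ($d{\left(H \right)} = \left(- 2 H + H\right) \left(3 + 1\right) = - H 4 = - 4 H$)
$3 \left(-127\right) + d{\left(\frac{0}{6} \right)} = 3 \left(-127\right) - 4 \cdot \frac{0}{6} = -381 - 4 \cdot 0 \cdot \frac{1}{6} = -381 - 0 = -381 + 0 = -381$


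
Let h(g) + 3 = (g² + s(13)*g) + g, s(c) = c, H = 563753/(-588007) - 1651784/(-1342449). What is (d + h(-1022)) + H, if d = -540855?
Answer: 386252874993937865/789369409143 ≈ 4.8932e+5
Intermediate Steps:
H = 214450903391/789369409143 (H = 563753*(-1/588007) - 1651784*(-1/1342449) = -563753/588007 + 1651784/1342449 = 214450903391/789369409143 ≈ 0.27167)
h(g) = -3 + g² + 14*g (h(g) = -3 + ((g² + 13*g) + g) = -3 + (g² + 14*g) = -3 + g² + 14*g)
(d + h(-1022)) + H = (-540855 + (-3 + (-1022)² + 14*(-1022))) + 214450903391/789369409143 = (-540855 + (-3 + 1044484 - 14308)) + 214450903391/789369409143 = (-540855 + 1030173) + 214450903391/789369409143 = 489318 + 214450903391/789369409143 = 386252874993937865/789369409143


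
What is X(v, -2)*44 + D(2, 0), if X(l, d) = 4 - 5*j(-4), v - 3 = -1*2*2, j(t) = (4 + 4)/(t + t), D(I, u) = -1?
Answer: 395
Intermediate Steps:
j(t) = 4/t (j(t) = 8/((2*t)) = 8*(1/(2*t)) = 4/t)
v = -1 (v = 3 - 1*2*2 = 3 - 2*2 = 3 - 4 = -1)
X(l, d) = 9 (X(l, d) = 4 - 20/(-4) = 4 - 20*(-1)/4 = 4 - 5*(-1) = 4 + 5 = 9)
X(v, -2)*44 + D(2, 0) = 9*44 - 1 = 396 - 1 = 395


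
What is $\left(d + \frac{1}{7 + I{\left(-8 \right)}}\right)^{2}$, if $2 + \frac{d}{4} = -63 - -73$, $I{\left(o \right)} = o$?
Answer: $961$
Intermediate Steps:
$d = 32$ ($d = -8 + 4 \left(-63 - -73\right) = -8 + 4 \left(-63 + 73\right) = -8 + 4 \cdot 10 = -8 + 40 = 32$)
$\left(d + \frac{1}{7 + I{\left(-8 \right)}}\right)^{2} = \left(32 + \frac{1}{7 - 8}\right)^{2} = \left(32 + \frac{1}{-1}\right)^{2} = \left(32 - 1\right)^{2} = 31^{2} = 961$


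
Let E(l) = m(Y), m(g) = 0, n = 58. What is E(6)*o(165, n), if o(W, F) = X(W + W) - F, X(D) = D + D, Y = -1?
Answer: 0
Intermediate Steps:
X(D) = 2*D
E(l) = 0
o(W, F) = -F + 4*W (o(W, F) = 2*(W + W) - F = 2*(2*W) - F = 4*W - F = -F + 4*W)
E(6)*o(165, n) = 0*(-1*58 + 4*165) = 0*(-58 + 660) = 0*602 = 0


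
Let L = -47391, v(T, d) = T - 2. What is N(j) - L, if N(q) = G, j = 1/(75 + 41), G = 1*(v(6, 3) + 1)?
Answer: 47396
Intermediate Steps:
v(T, d) = -2 + T
G = 5 (G = 1*((-2 + 6) + 1) = 1*(4 + 1) = 1*5 = 5)
j = 1/116 ≈ 0.0086207
N(q) = 5
N(j) - L = 5 - 1*(-47391) = 5 + 47391 = 47396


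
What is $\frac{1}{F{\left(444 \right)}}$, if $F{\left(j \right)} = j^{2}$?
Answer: $\frac{1}{197136} \approx 5.0726 \cdot 10^{-6}$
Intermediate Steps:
$\frac{1}{F{\left(444 \right)}} = \frac{1}{444^{2}} = \frac{1}{197136}$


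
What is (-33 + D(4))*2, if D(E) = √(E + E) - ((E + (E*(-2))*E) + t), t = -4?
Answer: -2 + 4*√2 ≈ 3.6569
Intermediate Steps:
D(E) = 4 - E + 2*E² + √2*√E (D(E) = √(E + E) - ((E + (E*(-2))*E) - 4) = √(2*E) - ((E + (-2*E)*E) - 4) = √2*√E - ((E - 2*E²) - 4) = √2*√E - (-4 + E - 2*E²) = √2*√E + (4 - E + 2*E²) = 4 - E + 2*E² + √2*√E)
(-33 + D(4))*2 = (-33 + (4 - 1*4 + 2*4² + √2*√4))*2 = (-33 + (4 - 4 + 2*16 + √2*2))*2 = (-33 + (4 - 4 + 32 + 2*√2))*2 = (-33 + (32 + 2*√2))*2 = (-1 + 2*√2)*2 = -2 + 4*√2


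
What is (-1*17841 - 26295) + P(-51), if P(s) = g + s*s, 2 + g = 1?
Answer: -41536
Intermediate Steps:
g = -1 (g = -2 + 1 = -1)
P(s) = -1 + s² (P(s) = -1 + s*s = -1 + s²)
(-1*17841 - 26295) + P(-51) = (-1*17841 - 26295) + (-1 + (-51)²) = (-17841 - 26295) + (-1 + 2601) = -44136 + 2600 = -41536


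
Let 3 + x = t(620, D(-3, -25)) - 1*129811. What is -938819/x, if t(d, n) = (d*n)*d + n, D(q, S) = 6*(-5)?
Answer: 938819/11661844 ≈ 0.080503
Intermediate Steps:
D(q, S) = -30
t(d, n) = n + n*d² (t(d, n) = n*d² + n = n + n*d²)
x = -11661844 (x = -3 + (-30*(1 + 620²) - 1*129811) = -3 + (-30*(1 + 384400) - 129811) = -3 + (-30*384401 - 129811) = -3 + (-11532030 - 129811) = -3 - 11661841 = -11661844)
-938819/x = -938819/(-11661844) = -938819*(-1/11661844) = 938819/11661844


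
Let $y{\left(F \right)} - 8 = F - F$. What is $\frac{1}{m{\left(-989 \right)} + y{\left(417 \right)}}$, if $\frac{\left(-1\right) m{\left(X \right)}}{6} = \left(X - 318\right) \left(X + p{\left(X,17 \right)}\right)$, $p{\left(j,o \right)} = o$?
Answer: $- \frac{1}{7622416} \approx -1.3119 \cdot 10^{-7}$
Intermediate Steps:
$m{\left(X \right)} = - 6 \left(-318 + X\right) \left(17 + X\right)$ ($m{\left(X \right)} = - 6 \left(X - 318\right) \left(X + 17\right) = - 6 \left(-318 + X\right) \left(17 + X\right)$)
$y{\left(F \right)} = 8$ ($y{\left(F \right)} = 8 + \left(F - F\right) = 8 + 0 = 8$)
$\frac{1}{m{\left(-989 \right)} + y{\left(417 \right)}} = \frac{1}{\left(32436 - 6 \left(-989\right)^{2} + 1806 \left(-989\right)\right) + 8} = \frac{1}{\left(32436 - 5868726 - 1786134\right) + 8} = \frac{1}{-7622424 + 8} = \frac{1}{-7622416} = - \frac{1}{7622416}$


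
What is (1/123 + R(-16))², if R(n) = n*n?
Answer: 991557121/15129 ≈ 65540.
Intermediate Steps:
R(n) = n²
(1/123 + R(-16))² = (1/123 + (-16)²)² = (1/123 + 256)² = (31489/123)² = 991557121/15129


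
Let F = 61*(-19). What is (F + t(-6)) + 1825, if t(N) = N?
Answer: 660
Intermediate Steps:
F = -1159
(F + t(-6)) + 1825 = (-1159 - 6) + 1825 = -1165 + 1825 = 660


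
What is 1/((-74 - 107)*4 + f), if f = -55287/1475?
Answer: -1475/1123187 ≈ -0.0013132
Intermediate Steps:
f = -55287/1475 (f = -55287*1/1475 = -55287/1475 ≈ -37.483)
1/((-74 - 107)*4 + f) = 1/((-74 - 107)*4 - 55287/1475) = 1/(-181*4 - 55287/1475) = 1/(-724 - 55287/1475) = 1/(-1123187/1475) = -1475/1123187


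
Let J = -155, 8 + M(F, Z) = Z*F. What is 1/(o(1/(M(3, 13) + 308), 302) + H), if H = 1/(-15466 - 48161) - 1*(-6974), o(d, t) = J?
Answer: 63627/433872512 ≈ 0.00014665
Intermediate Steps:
M(F, Z) = -8 + F*Z (M(F, Z) = -8 + Z*F = -8 + F*Z)
o(d, t) = -155
H = 443734697/63627 (H = 1/(-63627) + 6974 = -1/63627 + 6974 = 443734697/63627 ≈ 6974.0)
1/(o(1/(M(3, 13) + 308), 302) + H) = 1/(-155 + 443734697/63627) = 1/(433872512/63627) = 63627/433872512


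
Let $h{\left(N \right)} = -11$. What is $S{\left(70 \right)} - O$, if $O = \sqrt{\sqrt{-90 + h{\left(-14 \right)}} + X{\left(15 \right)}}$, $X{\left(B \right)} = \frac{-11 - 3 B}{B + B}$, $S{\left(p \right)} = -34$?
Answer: $-34 - \frac{\sqrt{-420 + 225 i \sqrt{101}}}{15} \approx -36.044 - 2.4585 i$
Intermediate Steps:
$X{\left(B \right)} = \frac{-11 - 3 B}{2 B}$
$O = \sqrt{- \frac{28}{15} + i \sqrt{101}}$ ($O = \sqrt{\sqrt{-90 - 11} + \frac{-11 - 45}{2 \cdot 15}} = \sqrt{\sqrt{-101} + \frac{1}{2} \cdot \frac{1}{15} \left(-11 - 45\right)} = \sqrt{i \sqrt{101} + \frac{1}{2} \cdot \frac{1}{15} \left(-56\right)} = \sqrt{i \sqrt{101} - \frac{28}{15}} = \sqrt{- \frac{28}{15} + i \sqrt{101}} \approx 2.0439 + 2.4585 i$)
$S{\left(70 \right)} - O = -34 - \frac{\sqrt{-420 + 225 i \sqrt{101}}}{15}$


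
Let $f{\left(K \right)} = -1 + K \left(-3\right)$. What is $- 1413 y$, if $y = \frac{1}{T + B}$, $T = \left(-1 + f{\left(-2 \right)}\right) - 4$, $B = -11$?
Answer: $\frac{1413}{11} \approx 128.45$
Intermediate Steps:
$f{\left(K \right)} = -1 - 3 K$
$T = 0$ ($T = \left(-1 - -5\right) - 4 = \left(-1 + \left(-1 + 6\right)\right) - 4 = \left(-1 + 5\right) - 4 = 4 - 4 = 0$)
$y = - \frac{1}{11}$ ($y = \frac{1}{0 - 11} = \frac{1}{-11} = - \frac{1}{11} \approx -0.090909$)
$- 1413 y = \left(-1413\right) \left(- \frac{1}{11}\right) = \frac{1413}{11}$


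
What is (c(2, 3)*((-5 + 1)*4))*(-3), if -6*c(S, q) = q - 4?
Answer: 8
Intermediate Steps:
c(S, q) = 2/3 - q/6 (c(S, q) = -(q - 4)/6 = -(-4 + q)/6 = 2/3 - q/6)
(c(2, 3)*((-5 + 1)*4))*(-3) = ((2/3 - 1/6*3)*((-5 + 1)*4))*(-3) = ((2/3 - 1/2)*(-4*4))*(-3) = ((1/6)*(-16))*(-3) = -8/3*(-3) = 8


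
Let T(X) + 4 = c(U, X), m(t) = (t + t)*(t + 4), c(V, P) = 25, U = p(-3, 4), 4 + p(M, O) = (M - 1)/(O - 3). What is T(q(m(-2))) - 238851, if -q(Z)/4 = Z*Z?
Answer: -238830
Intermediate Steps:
p(M, O) = -4 + (-1 + M)/(-3 + O) (p(M, O) = -4 + (M - 1)/(O - 3) = -4 + (-1 + M)/(-3 + O))
U = -8 (U = (11 - 3 - 4*4)/(-3 + 4) = (11 - 3 - 16)/1 = 1*(-8) = -8)
m(t) = 2*t*(4 + t) (m(t) = (2*t)*(4 + t) = 2*t*(4 + t))
q(Z) = -4*Z**2 (q(Z) = -4*Z*Z = -4*Z**2)
T(X) = 21 (T(X) = -4 + 25 = 21)
T(q(m(-2))) - 238851 = 21 - 238851 = -238830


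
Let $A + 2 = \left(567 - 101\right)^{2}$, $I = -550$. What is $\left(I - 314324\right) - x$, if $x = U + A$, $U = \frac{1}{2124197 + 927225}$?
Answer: $- \frac{1623441943817}{3051422} \approx -5.3203 \cdot 10^{5}$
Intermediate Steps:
$U = \frac{1}{3051422} \approx 3.2772 \cdot 10^{-7}$
$A = 217154$ ($A = -2 + \left(567 - 101\right)^{2} = -2 + 466^{2} = -2 + 217156 = 217154$)
$x = \frac{662628492989}{3051422}$ ($x = \frac{1}{3051422} + 217154 = \frac{662628492989}{3051422} \approx 2.1715 \cdot 10^{5}$)
$\left(I - 314324\right) - x = \left(-550 - 314324\right) - \frac{662628492989}{3051422} = -314874 - \frac{662628492989}{3051422} = - \frac{1623441943817}{3051422}$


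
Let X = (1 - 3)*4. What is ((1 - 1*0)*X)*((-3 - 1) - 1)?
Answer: 40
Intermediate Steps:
X = -8 (X = -2*4 = -8)
((1 - 1*0)*X)*((-3 - 1) - 1) = ((1 - 1*0)*(-8))*((-3 - 1) - 1) = ((1 + 0)*(-8))*(-4 - 1) = (1*(-8))*(-5) = -8*(-5) = 40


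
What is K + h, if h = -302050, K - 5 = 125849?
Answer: -176196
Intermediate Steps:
K = 125854 (K = 5 + 125849 = 125854)
K + h = 125854 - 302050 = -176196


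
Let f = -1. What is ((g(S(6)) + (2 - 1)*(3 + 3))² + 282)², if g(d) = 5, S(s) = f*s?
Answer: 162409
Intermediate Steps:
S(s) = -s
((g(S(6)) + (2 - 1)*(3 + 3))² + 282)² = ((5 + (2 - 1)*(3 + 3))² + 282)² = ((5 + 1*6)² + 282)² = ((5 + 6)² + 282)² = (11² + 282)² = (121 + 282)² = 403² = 162409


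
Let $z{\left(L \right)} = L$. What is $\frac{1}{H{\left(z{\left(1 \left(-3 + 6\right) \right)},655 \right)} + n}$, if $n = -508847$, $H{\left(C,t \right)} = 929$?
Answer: $- \frac{1}{507918} \approx -1.9688 \cdot 10^{-6}$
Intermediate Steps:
$\frac{1}{H{\left(z{\left(1 \left(-3 + 6\right) \right)},655 \right)} + n} = \frac{1}{929 - 508847} = \frac{1}{-507918} = - \frac{1}{507918}$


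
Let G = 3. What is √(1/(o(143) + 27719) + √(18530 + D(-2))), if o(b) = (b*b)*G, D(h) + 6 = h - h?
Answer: √(89066 + 15865504712*√4631)/89066 ≈ 11.666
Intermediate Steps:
D(h) = -6 (D(h) = -6 + (h - h) = -6 + 0 = -6)
o(b) = 3*b² (o(b) = (b*b)*3 = b²*3 = 3*b²)
√(1/(o(143) + 27719) + √(18530 + D(-2))) = √(1/(3*143² + 27719) + √(18530 - 6)) = √(1/(3*20449 + 27719) + √18524) = √(1/(61347 + 27719) + 2*√4631) = √(1/89066 + 2*√4631)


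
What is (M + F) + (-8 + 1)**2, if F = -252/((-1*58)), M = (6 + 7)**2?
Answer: 6448/29 ≈ 222.34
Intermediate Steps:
M = 169 (M = 13**2 = 169)
F = 126/29 (F = -252/(-58) = -252*(-1/58) = 126/29 ≈ 4.3448)
(M + F) + (-8 + 1)**2 = (169 + 126/29) + (-8 + 1)**2 = 5027/29 + (-7)**2 = 5027/29 + 49 = 6448/29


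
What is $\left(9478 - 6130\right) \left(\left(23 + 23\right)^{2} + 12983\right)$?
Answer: $50551452$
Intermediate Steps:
$\left(9478 - 6130\right) \left(\left(23 + 23\right)^{2} + 12983\right) = \left(9478 - 6130\right) \left(46^{2} + 12983\right) = 3348 \left(2116 + 12983\right) = 3348 \cdot 15099 = 50551452$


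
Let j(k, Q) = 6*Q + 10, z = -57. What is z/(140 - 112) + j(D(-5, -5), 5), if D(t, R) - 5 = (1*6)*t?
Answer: 1063/28 ≈ 37.964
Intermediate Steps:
D(t, R) = 5 + 6*t (D(t, R) = 5 + (1*6)*t = 5 + 6*t)
j(k, Q) = 10 + 6*Q
z/(140 - 112) + j(D(-5, -5), 5) = -57/(140 - 112) + (10 + 6*5) = -57/28 + (10 + 30) = -57*1/28 + 40 = -57/28 + 40 = 1063/28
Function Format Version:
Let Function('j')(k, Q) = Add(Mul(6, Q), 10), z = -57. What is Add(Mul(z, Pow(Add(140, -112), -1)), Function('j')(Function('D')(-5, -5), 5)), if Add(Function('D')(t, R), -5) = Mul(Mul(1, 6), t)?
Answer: Rational(1063, 28) ≈ 37.964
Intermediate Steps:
Function('D')(t, R) = Add(5, Mul(6, t)) (Function('D')(t, R) = Add(5, Mul(Mul(1, 6), t)) = Add(5, Mul(6, t)))
Function('j')(k, Q) = Add(10, Mul(6, Q))
Add(Mul(z, Pow(Add(140, -112), -1)), Function('j')(Function('D')(-5, -5), 5)) = Add(Mul(-57, Pow(Add(140, -112), -1)), Add(10, Mul(6, 5))) = Add(Mul(-57, Pow(28, -1)), Add(10, 30)) = Add(Mul(-57, Rational(1, 28)), 40) = Add(Rational(-57, 28), 40) = Rational(1063, 28)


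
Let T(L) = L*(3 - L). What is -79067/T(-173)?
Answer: 79067/30448 ≈ 2.5968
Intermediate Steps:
-79067/T(-173) = -79067*(-1/(173*(3 - 1*(-173)))) = -79067*(-1/(173*(3 + 173))) = -79067/((-173*176)) = -79067/(-30448) = -79067*(-1/30448) = 79067/30448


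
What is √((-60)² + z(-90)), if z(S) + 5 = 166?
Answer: √3761 ≈ 61.327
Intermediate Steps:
z(S) = 161 (z(S) = -5 + 166 = 161)
√((-60)² + z(-90)) = √((-60)² + 161) = √(3600 + 161) = √3761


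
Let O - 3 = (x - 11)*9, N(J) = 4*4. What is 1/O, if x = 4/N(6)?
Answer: -4/375 ≈ -0.010667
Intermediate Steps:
N(J) = 16
x = ¼ (x = 4/16 = 4*(1/16) = ¼ ≈ 0.25000)
O = -375/4 (O = 3 + (¼ - 11)*9 = 3 - 43/4*9 = 3 - 387/4 = -375/4 ≈ -93.750)
1/O = 1/(-375/4) = -4/375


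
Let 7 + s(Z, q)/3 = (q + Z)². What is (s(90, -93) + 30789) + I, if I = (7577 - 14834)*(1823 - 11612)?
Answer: 71069568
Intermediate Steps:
I = 71038773 (I = -7257*(-9789) = 71038773)
s(Z, q) = -21 + 3*(Z + q)² (s(Z, q) = -21 + 3*(q + Z)² = -21 + 3*(Z + q)²)
(s(90, -93) + 30789) + I = ((-21 + 3*(90 - 93)²) + 30789) + 71038773 = ((-21 + 3*(-3)²) + 30789) + 71038773 = ((-21 + 3*9) + 30789) + 71038773 = ((-21 + 27) + 30789) + 71038773 = (6 + 30789) + 71038773 = 30795 + 71038773 = 71069568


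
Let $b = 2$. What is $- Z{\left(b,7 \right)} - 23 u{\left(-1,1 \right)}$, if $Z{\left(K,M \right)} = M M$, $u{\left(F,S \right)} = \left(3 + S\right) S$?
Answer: $-141$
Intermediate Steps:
$u{\left(F,S \right)} = S \left(3 + S\right)$
$Z{\left(K,M \right)} = M^{2}$
$- Z{\left(b,7 \right)} - 23 u{\left(-1,1 \right)} = - 7^{2} - 23 \cdot 1 \left(3 + 1\right) = \left(-1\right) 49 - 23 \cdot 1 \cdot 4 = -49 - 92 = -141$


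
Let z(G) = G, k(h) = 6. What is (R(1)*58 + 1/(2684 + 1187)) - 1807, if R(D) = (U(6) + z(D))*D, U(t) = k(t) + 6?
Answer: -4076162/3871 ≈ -1053.0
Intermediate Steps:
U(t) = 12 (U(t) = 6 + 6 = 12)
R(D) = D*(12 + D) (R(D) = (12 + D)*D = D*(12 + D))
(R(1)*58 + 1/(2684 + 1187)) - 1807 = ((1*(12 + 1))*58 + 1/(2684 + 1187)) - 1807 = ((1*13)*58 + 1/3871) - 1807 = (13*58 + 1/3871) - 1807 = (754 + 1/3871) - 1807 = 2918735/3871 - 1807 = -4076162/3871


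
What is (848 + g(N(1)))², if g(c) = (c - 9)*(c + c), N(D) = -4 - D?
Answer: 976144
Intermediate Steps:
g(c) = 2*c*(-9 + c) (g(c) = (-9 + c)*(2*c) = 2*c*(-9 + c))
(848 + g(N(1)))² = (848 + 2*(-4 - 1*1)*(-9 + (-4 - 1*1)))² = (848 + 2*(-4 - 1)*(-9 + (-4 - 1)))² = (848 + 2*(-5)*(-9 - 5))² = (848 + 2*(-5)*(-14))² = (848 + 140)² = 988² = 976144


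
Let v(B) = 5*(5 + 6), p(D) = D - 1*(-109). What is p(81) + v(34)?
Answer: 245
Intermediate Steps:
p(D) = 109 + D (p(D) = D + 109 = 109 + D)
v(B) = 55 (v(B) = 5*11 = 55)
p(81) + v(34) = (109 + 81) + 55 = 190 + 55 = 245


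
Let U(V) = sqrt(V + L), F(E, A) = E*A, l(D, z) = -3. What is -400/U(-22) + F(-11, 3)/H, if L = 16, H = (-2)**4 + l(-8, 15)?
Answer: -33/13 + 200*I*sqrt(6)/3 ≈ -2.5385 + 163.3*I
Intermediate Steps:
F(E, A) = A*E
H = 13 (H = (-2)**4 - 3 = 16 - 3 = 13)
U(V) = sqrt(16 + V) (U(V) = sqrt(V + 16) = sqrt(16 + V))
-400/U(-22) + F(-11, 3)/H = -400/sqrt(16 - 22) + (3*(-11))/13 = -400*(-I*sqrt(6)/6) - 33*1/13 = -400*(-I*sqrt(6)/6) - 33/13 = -(-200)*I*sqrt(6)/3 - 33/13 = 200*I*sqrt(6)/3 - 33/13 = -33/13 + 200*I*sqrt(6)/3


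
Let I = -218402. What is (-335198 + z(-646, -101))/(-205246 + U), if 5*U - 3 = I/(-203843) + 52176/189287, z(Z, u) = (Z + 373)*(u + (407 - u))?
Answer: 17220756866137769/7919348459898173 ≈ 2.1745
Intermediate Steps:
z(Z, u) = 151811 + 407*Z (z(Z, u) = (373 + Z)*407 = 151811 + 407*Z)
U = 33546172313/38584829941 (U = ⅗ + (-218402/(-203843) + 52176/189287)/5 = ⅗ + (-218402*(-1/203843) + 52176*(1/189287))/5 = ⅗ + (218402/203843 + 52176/189287)/5 = ⅗ + (⅕)*(51976371742/38584829941) = ⅗ + 51976371742/192924149705 = 33546172313/38584829941 ≈ 0.86941)
(-335198 + z(-646, -101))/(-205246 + U) = (-335198 + (151811 + 407*(-646)))/(-205246 + 33546172313/38584829941) = (-335198 + (151811 - 262922))/(-7919348459898173/38584829941) = (-335198 - 111111)*(-38584829941/7919348459898173) = -446309*(-38584829941/7919348459898173) = 17220756866137769/7919348459898173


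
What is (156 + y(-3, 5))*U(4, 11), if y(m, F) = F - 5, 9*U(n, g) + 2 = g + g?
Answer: 1040/3 ≈ 346.67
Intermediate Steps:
U(n, g) = -2/9 + 2*g/9 (U(n, g) = -2/9 + (g + g)/9 = -2/9 + (2*g)/9 = -2/9 + 2*g/9)
y(m, F) = -5 + F
(156 + y(-3, 5))*U(4, 11) = (156 + (-5 + 5))*(-2/9 + (2/9)*11) = (156 + 0)*(-2/9 + 22/9) = 156*(20/9) = 1040/3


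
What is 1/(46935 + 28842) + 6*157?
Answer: 71381935/75777 ≈ 942.00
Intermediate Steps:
1/(46935 + 28842) + 6*157 = 1/75777 + 942 = 71381935/75777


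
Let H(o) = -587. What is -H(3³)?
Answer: 587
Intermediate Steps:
-H(3³) = -1*(-587) = 587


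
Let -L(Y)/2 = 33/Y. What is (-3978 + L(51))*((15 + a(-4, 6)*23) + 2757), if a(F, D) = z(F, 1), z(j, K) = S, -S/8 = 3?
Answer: -150178560/17 ≈ -8.8340e+6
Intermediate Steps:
L(Y) = -66/Y
S = -24 (S = -8*3 = -24)
z(j, K) = -24
a(F, D) = -24
(-3978 + L(51))*((15 + a(-4, 6)*23) + 2757) = (-3978 - 66/51)*((15 - 24*23) + 2757) = (-3978 - 66*1/51)*((15 - 552) + 2757) = (-3978 - 22/17)*(-537 + 2757) = -67648/17*2220 = -150178560/17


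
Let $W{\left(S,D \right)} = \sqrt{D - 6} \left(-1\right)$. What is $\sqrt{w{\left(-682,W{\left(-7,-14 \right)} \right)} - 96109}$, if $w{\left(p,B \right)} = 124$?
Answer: $9 i \sqrt{1185} \approx 309.81 i$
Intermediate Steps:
$W{\left(S,D \right)} = - \sqrt{-6 + D}$ ($W{\left(S,D \right)} = \sqrt{-6 + D} \left(-1\right) = - \sqrt{-6 + D}$)
$\sqrt{w{\left(-682,W{\left(-7,-14 \right)} \right)} - 96109} = \sqrt{124 - 96109} = \sqrt{-95985} = 9 i \sqrt{1185}$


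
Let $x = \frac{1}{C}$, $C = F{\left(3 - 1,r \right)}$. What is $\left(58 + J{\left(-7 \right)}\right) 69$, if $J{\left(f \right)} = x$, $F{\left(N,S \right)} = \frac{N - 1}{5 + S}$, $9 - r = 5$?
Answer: $4623$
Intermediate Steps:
$r = 4$ ($r = 9 - 5 = 4$)
$F{\left(N,S \right)} = \frac{-1 + N}{5 + S}$
$C = \frac{1}{9}$ ($C = \frac{-1 + \left(3 - 1\right)}{5 + 4} = \frac{-1 + \left(3 - 1\right)}{9} = \frac{-1 + 2}{9} = \frac{1}{9} \cdot 1 = \frac{1}{9} \approx 0.11111$)
$x = 9$ ($x = \frac{1}{\frac{1}{9}} = 9$)
$J{\left(f \right)} = 9$
$\left(58 + J{\left(-7 \right)}\right) 69 = \left(58 + 9\right) 69 = 67 \cdot 69 = 4623$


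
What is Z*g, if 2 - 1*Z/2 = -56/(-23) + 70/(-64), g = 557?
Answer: 270145/368 ≈ 734.09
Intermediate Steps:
Z = 485/368 (Z = 4 - 2*(-56/(-23) + 70/(-64)) = 4 - 2*(-56*(-1/23) + 70*(-1/64)) = 4 - 2*(56/23 - 35/32) = 4 - 2*987/736 = 4 - 987/368 = 485/368 ≈ 1.3179)
Z*g = (485/368)*557 = 270145/368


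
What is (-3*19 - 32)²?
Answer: 7921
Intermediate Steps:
(-3*19 - 32)² = (-57 - 32)² = (-89)² = 7921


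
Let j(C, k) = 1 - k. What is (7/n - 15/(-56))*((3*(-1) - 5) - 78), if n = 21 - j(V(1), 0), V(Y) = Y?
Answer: -7439/140 ≈ -53.136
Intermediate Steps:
n = 20 (n = 21 - (1 - 1*0) = 21 - (1 + 0) = 21 - 1*1 = 21 - 1 = 20)
(7/n - 15/(-56))*((3*(-1) - 5) - 78) = (7/20 - 15/(-56))*((3*(-1) - 5) - 78) = (7*(1/20) - 15*(-1/56))*((-3 - 5) - 78) = (7/20 + 15/56)*(-8 - 78) = (173/280)*(-86) = -7439/140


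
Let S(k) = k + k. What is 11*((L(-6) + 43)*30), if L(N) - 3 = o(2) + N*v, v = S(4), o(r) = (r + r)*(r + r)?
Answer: 4620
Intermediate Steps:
o(r) = 4*r² (o(r) = (2*r)*(2*r) = 4*r²)
S(k) = 2*k
v = 8 (v = 2*4 = 8)
L(N) = 19 + 8*N (L(N) = 3 + (4*2² + N*8) = 3 + (4*4 + 8*N) = 3 + (16 + 8*N) = 19 + 8*N)
11*((L(-6) + 43)*30) = 11*(((19 + 8*(-6)) + 43)*30) = 11*(((19 - 48) + 43)*30) = 11*((-29 + 43)*30) = 11*(14*30) = 11*420 = 4620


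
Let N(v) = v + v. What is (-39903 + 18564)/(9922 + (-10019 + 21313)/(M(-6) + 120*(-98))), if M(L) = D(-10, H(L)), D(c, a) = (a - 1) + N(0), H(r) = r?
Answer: -251096013/116740880 ≈ -2.1509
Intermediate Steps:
N(v) = 2*v
D(c, a) = -1 + a (D(c, a) = (a - 1) + 2*0 = (-1 + a) + 0 = -1 + a)
M(L) = -1 + L
(-39903 + 18564)/(9922 + (-10019 + 21313)/(M(-6) + 120*(-98))) = (-39903 + 18564)/(9922 + (-10019 + 21313)/((-1 - 6) + 120*(-98))) = -21339/(9922 + 11294/(-7 - 11760)) = -21339/(9922 + 11294/(-11767)) = -21339/(9922 + 11294*(-1/11767)) = -21339/(9922 - 11294/11767) = -21339/116740880/11767 = -21339*11767/116740880 = -251096013/116740880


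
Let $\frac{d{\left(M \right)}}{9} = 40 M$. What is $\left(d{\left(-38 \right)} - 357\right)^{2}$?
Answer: $197037369$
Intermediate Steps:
$d{\left(M \right)} = 360 M$ ($d{\left(M \right)} = 9 \cdot 40 M = 360 M$)
$\left(d{\left(-38 \right)} - 357\right)^{2} = \left(360 \left(-38\right) - 357\right)^{2} = \left(-13680 - 357\right)^{2} = \left(-14037\right)^{2} = 197037369$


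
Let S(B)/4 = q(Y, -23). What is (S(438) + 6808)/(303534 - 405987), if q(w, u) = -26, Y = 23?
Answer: -6704/102453 ≈ -0.065435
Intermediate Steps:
S(B) = -104 (S(B) = 4*(-26) = -104)
(S(438) + 6808)/(303534 - 405987) = (-104 + 6808)/(303534 - 405987) = 6704/(-102453) = 6704*(-1/102453) = -6704/102453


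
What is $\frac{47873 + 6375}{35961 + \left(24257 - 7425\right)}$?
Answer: $\frac{54248}{52793} \approx 1.0276$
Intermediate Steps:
$\frac{47873 + 6375}{35961 + \left(24257 - 7425\right)} = \frac{54248}{35961 + \left(24257 - 7425\right)} = \frac{54248}{35961 + 16832} = \frac{54248}{52793}$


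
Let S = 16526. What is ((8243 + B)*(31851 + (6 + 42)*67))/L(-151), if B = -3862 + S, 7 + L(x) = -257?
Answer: -244381923/88 ≈ -2.7771e+6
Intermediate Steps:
L(x) = -264 (L(x) = -7 - 257 = -264)
B = 12664 (B = -3862 + 16526 = 12664)
((8243 + B)*(31851 + (6 + 42)*67))/L(-151) = ((8243 + 12664)*(31851 + (6 + 42)*67))/(-264) = (20907*(31851 + 48*67))*(-1/264) = (20907*(31851 + 3216))*(-1/264) = (20907*35067)*(-1/264) = 733145769*(-1/264) = -244381923/88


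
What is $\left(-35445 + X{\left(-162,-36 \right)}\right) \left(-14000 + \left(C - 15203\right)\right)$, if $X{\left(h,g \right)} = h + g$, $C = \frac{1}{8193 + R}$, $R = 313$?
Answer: $\frac{8853746756031}{8506} \approx 1.0409 \cdot 10^{9}$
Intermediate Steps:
$C = \frac{1}{8506}$ ($C = \frac{1}{8193 + 313} = \frac{1}{8506} \approx 0.00011756$)
$X{\left(h,g \right)} = g + h$
$\left(-35445 + X{\left(-162,-36 \right)}\right) \left(-14000 + \left(C - 15203\right)\right) = \left(-35445 - 198\right) \left(-14000 + \left(\frac{1}{8506} - 15203\right)\right) = - 35643 \left(-14000 - \frac{129316717}{8506}\right) = \left(-35643\right) \left(- \frac{248400717}{8506}\right) = \frac{8853746756031}{8506}$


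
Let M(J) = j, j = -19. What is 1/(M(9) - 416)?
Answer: -1/435 ≈ -0.0022989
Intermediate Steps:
M(J) = -19
1/(M(9) - 416) = 1/(-19 - 416) = 1/(-435) = -1/435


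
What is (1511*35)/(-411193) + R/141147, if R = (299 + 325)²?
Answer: 16960458497/6448739819 ≈ 2.6300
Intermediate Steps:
R = 389376 (R = 624² = 389376)
(1511*35)/(-411193) + R/141147 = (1511*35)/(-411193) + 389376/141147 = 52885*(-1/411193) + 389376*(1/141147) = -52885/411193 + 43264/15683 = 16960458497/6448739819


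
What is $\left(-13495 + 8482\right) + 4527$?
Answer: $-486$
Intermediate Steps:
$\left(-13495 + 8482\right) + 4527 = -5013 + 4527 = -486$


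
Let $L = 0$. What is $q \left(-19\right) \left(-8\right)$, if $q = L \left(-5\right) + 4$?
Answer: $608$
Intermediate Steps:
$q = 4$ ($q = 0 \left(-5\right) + 4 = 0 + 4 = 4$)
$q \left(-19\right) \left(-8\right) = 4 \left(-19\right) \left(-8\right) = \left(-76\right) \left(-8\right) = 608$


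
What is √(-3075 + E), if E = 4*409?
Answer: I*√1439 ≈ 37.934*I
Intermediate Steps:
E = 1636
√(-3075 + E) = √(-3075 + 1636) = √(-1439) = I*√1439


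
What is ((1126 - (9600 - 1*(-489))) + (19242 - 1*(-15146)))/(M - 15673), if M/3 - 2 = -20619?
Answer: -25425/77524 ≈ -0.32796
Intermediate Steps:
M = -61851 (M = 6 + 3*(-20619) = 6 - 61857 = -61851)
((1126 - (9600 - 1*(-489))) + (19242 - 1*(-15146)))/(M - 15673) = ((1126 - (9600 - 1*(-489))) + (19242 - 1*(-15146)))/(-61851 - 15673) = ((1126 - (9600 + 489)) + (19242 + 15146))/(-77524) = ((1126 - 1*10089) + 34388)*(-1/77524) = ((1126 - 10089) + 34388)*(-1/77524) = (-8963 + 34388)*(-1/77524) = 25425*(-1/77524) = -25425/77524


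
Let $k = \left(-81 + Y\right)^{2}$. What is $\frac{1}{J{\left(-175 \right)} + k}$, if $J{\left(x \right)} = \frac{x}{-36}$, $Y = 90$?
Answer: $\frac{36}{3091} \approx 0.011647$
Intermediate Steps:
$k = 81$ ($k = \left(-81 + 90\right)^{2} = 9^{2} = 81$)
$J{\left(x \right)} = - \frac{x}{36}$ ($J{\left(x \right)} = x \left(- \frac{1}{36}\right) = - \frac{x}{36}$)
$\frac{1}{J{\left(-175 \right)} + k} = \frac{1}{\left(- \frac{1}{36}\right) \left(-175\right) + 81} = \frac{1}{\frac{175}{36} + 81} = \frac{1}{\frac{3091}{36}} = \frac{36}{3091}$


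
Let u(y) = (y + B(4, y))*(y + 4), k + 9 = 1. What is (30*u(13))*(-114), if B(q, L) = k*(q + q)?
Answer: 2965140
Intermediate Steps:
k = -8 (k = -9 + 1 = -8)
B(q, L) = -16*q (B(q, L) = -8*(q + q) = -16*q)
u(y) = (-64 + y)*(4 + y) (u(y) = (y - 16*4)*(y + 4) = (y - 64)*(4 + y) = (-64 + y)*(4 + y))
(30*u(13))*(-114) = (30*(-256 + 13² - 60*13))*(-114) = (30*(-256 + 169 - 780))*(-114) = (30*(-867))*(-114) = -26010*(-114) = 2965140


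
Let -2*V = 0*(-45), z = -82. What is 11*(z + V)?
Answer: -902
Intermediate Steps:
V = 0 (V = -0*(-45) = -½*0 = 0)
11*(z + V) = 11*(-82 + 0) = 11*(-82) = -902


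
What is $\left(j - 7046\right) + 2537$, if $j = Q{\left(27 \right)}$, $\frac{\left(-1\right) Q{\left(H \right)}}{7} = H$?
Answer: $-4698$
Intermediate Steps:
$Q{\left(H \right)} = - 7 H$
$j = -189$ ($j = \left(-7\right) 27 = -189$)
$\left(j - 7046\right) + 2537 = \left(-189 - 7046\right) + 2537 = -7235 + 2537 = -4698$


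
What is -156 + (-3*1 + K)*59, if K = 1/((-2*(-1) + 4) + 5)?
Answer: -3604/11 ≈ -327.64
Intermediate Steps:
K = 1/11 (K = 1/((2 + 4) + 5) = 1/(6 + 5) = 1/11 ≈ 0.090909)
-156 + (-3*1 + K)*59 = -156 + (-3*1 + 1/11)*59 = -156 + (-3 + 1/11)*59 = -156 - 32/11*59 = -156 - 1888/11 = -3604/11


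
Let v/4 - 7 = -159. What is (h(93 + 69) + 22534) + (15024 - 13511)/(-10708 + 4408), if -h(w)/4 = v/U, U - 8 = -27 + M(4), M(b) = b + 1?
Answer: 20124041/900 ≈ 22360.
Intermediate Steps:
v = -608 (v = 28 + 4*(-159) = 28 - 636 = -608)
M(b) = 1 + b
U = -14 (U = 8 + (-27 + (1 + 4)) = 8 + (-27 + 5) = 8 - 22 = -14)
h(w) = -1216/7 (h(w) = -(-2432)/(-14) = -(-2432)*(-1)/14 = -4*304/7 = -1216/7)
(h(93 + 69) + 22534) + (15024 - 13511)/(-10708 + 4408) = (-1216/7 + 22534) + (15024 - 13511)/(-10708 + 4408) = 156522/7 + 1513/(-6300) = 156522/7 + 1513*(-1/6300) = 156522/7 - 1513/6300 = 20124041/900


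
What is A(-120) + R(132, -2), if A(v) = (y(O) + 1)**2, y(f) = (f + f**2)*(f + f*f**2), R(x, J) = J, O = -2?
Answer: 359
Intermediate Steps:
y(f) = (f + f**2)*(f + f**3)
A(v) = 361 (A(v) = ((-2)**2*(1 - 2 + (-2)**2 + (-2)**3) + 1)**2 = (4*(1 - 2 + 4 - 8) + 1)**2 = (4*(-5) + 1)**2 = (-20 + 1)**2 = (-19)**2 = 361)
A(-120) + R(132, -2) = 361 - 2 = 359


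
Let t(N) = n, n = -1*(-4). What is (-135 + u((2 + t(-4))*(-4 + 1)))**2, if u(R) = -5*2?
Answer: 21025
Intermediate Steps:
n = 4
t(N) = 4
u(R) = -10
(-135 + u((2 + t(-4))*(-4 + 1)))**2 = (-135 - 10)**2 = (-145)**2 = 21025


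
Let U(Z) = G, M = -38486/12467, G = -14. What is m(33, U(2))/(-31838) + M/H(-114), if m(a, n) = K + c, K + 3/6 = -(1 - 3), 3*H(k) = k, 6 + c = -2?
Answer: 175485231/2154732164 ≈ 0.081442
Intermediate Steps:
c = -8 (c = -6 - 2 = -8)
H(k) = k/3
K = 3/2 (K = -½ - (1 - 3) = -½ - 1*(-2) = -½ + 2 = 3/2 ≈ 1.5000)
M = -5498/1781 (M = -38486*1/12467 = -5498/1781 ≈ -3.0870)
U(Z) = -14
m(a, n) = -13/2 (m(a, n) = 3/2 - 8 = -13/2)
m(33, U(2))/(-31838) + M/H(-114) = -13/2/(-31838) - 5498/(1781*((⅓)*(-114))) = -13/2*(-1/31838) - 5498/1781/(-38) = 13/63676 - 5498/1781*(-1/38) = 13/63676 + 2749/33839 = 175485231/2154732164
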